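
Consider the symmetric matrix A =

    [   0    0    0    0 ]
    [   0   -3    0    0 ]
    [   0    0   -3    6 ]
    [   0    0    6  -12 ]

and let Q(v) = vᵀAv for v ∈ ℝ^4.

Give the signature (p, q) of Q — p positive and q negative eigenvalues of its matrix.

(0, 2)

Row-reducing A symmetrically gives the diagonal entries 0, -3, -3, 0.
That gives 2 negative, 2 zero pivots.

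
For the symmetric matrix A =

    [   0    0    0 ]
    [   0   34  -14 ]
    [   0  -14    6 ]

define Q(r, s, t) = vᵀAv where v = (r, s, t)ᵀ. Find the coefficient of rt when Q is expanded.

0

The coefficient of rt is A[1,3] + A[3,1] = 2·0 = 0.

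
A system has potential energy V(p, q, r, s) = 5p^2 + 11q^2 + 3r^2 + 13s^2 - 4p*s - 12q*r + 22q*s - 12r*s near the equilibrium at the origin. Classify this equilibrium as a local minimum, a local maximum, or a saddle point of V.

saddle point

The Hessian at the origin is H = [[10, 0, 0, -4], [0, 22, -12, 22], [0, -12, 6, -12], [-4, 22, -12, 26]].
Symmetric row and column elimination reduces H to a congruent diagonal form with pivots 10, 22, -6/11, 12/5.
That gives 3 positive, 1 negative pivots.
H is indefinite, so the origin is a saddle point.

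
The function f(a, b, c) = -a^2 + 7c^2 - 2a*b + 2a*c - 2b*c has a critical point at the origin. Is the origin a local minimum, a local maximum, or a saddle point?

The Hessian at the origin is H = [[-2, -2, 2], [-2, 0, -2], [2, -2, 14]].
Applying the same elementary operations to the rows and columns of H produces a congruent diagonal matrix with entries -2, 2, 8.
So there are 2 positive, 1 negative pivots.
H is indefinite, so the origin is a saddle point.

saddle point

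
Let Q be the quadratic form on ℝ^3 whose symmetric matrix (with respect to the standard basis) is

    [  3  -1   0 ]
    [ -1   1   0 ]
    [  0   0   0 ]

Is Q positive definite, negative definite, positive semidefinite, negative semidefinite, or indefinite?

Symmetric row and column elimination reduces A to a congruent diagonal form with pivots 3, 2/3, 0.
That gives 2 positive, 1 zero pivots.
Hence Q is positive semidefinite.

positive semidefinite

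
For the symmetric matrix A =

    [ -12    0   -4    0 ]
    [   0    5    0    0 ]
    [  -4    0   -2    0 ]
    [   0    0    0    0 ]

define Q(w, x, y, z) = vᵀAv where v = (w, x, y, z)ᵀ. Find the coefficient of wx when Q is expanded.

The coefficient of wx is A[1,2] + A[2,1] = 2·0 = 0.

0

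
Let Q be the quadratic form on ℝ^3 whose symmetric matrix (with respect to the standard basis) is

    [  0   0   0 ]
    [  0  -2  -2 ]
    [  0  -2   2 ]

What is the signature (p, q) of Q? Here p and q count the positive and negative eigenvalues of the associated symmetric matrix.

Applying the same elementary operations to the rows and columns of A produces a congruent diagonal matrix with entries 0, -2, 4.
That gives 1 positive, 1 negative, 1 zero pivots.

(1, 1)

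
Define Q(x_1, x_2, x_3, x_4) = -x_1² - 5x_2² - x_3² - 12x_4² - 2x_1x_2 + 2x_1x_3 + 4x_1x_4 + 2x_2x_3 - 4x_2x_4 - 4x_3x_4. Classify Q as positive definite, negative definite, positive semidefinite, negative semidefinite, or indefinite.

The symmetric matrix is A = [[-1, -1, 1, 2], [-1, -5, 1, -2], [1, 1, -1, -2], [2, -2, -2, -12]].
Row-reducing A symmetrically gives the diagonal entries -1, -4, 0, -4.
Counting signs: 3 negative, 1 zero.
Hence Q is negative semidefinite.

negative semidefinite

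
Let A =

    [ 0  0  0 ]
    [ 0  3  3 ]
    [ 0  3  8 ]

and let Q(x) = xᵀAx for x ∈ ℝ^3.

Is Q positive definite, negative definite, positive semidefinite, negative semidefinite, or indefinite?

positive semidefinite

Applying the same elementary operations to the rows and columns of A produces a congruent diagonal matrix with entries 0, 3, 5.
That gives 2 positive, 1 zero pivots.
Hence Q is positive semidefinite.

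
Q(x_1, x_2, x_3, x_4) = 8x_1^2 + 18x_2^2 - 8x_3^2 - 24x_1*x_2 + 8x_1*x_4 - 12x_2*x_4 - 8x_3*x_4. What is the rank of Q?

2

The symmetric matrix is A = [[8, -12, 0, 4], [-12, 18, 0, -6], [0, 0, -8, -4], [4, -6, -4, 0]].
Symmetric row and column elimination reduces A to a congruent diagonal form with pivots 8, 0, -8, 0.
Counting signs: 1 positive, 1 negative, 2 zero.
The rank is the number of nonzero pivots: 2.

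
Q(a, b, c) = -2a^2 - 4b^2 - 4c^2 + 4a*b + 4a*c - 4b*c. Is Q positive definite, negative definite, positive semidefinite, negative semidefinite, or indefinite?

The symmetric matrix is A = [[-2, 2, 2], [2, -4, -2], [2, -2, -4]].
Symmetric row and column elimination reduces A to a congruent diagonal form with pivots -2, -2, -2.
Counting signs: 3 negative.
Hence Q is negative definite.

negative definite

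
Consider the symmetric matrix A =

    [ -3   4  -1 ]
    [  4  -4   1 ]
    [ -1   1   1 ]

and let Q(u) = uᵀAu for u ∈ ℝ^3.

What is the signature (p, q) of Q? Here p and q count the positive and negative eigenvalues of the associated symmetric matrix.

(2, 1)

Row-reducing A symmetrically gives the diagonal entries -3, 4/3, 5/4.
Counting signs: 2 positive, 1 negative.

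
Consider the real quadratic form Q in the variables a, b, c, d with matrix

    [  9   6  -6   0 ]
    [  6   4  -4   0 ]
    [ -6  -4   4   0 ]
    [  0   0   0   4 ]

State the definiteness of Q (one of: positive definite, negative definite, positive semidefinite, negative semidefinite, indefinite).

positive semidefinite

Congruent diagonalization of A (simultaneous row and column reduction) yields pivots 9, 0, 0, 4.
That gives 2 positive, 2 zero pivots.
Hence Q is positive semidefinite.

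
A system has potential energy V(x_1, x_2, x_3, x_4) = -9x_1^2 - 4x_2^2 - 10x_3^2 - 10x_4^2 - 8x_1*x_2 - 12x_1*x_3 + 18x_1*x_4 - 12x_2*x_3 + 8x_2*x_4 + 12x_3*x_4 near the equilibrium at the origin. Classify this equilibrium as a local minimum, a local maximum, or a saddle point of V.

The Hessian at the origin is H = [[-18, -8, -12, 18], [-8, -8, -12, 8], [-12, -12, -20, 12], [18, 8, 12, -20]].
Applying the same elementary operations to the rows and columns of H produces a congruent diagonal matrix with entries -18, -40/9, -2, -2.
So there are 4 negative pivots.
H is negative definite, so the origin is a strict local maximum.

local maximum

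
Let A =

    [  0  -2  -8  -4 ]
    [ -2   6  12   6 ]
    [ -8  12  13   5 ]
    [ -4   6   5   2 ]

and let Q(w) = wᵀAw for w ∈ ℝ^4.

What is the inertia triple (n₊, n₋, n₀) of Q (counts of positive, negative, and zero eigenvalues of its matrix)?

By Sylvester's law of inertia any congruent diagonalization of A has 3 positive, 1 negative and 0 zero entries.

(3, 1, 0)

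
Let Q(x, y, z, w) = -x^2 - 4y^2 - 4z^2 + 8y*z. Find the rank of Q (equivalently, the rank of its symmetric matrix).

The associated matrix is A = [[-1, 0, 0, 0], [0, -4, 4, 0], [0, 4, -4, 0], [0, 0, 0, 0]].
Row-reducing A symmetrically gives the diagonal entries -1, -4, 0, 0.
So there are 2 negative, 2 zero pivots.
The rank is the number of nonzero pivots: 2.

2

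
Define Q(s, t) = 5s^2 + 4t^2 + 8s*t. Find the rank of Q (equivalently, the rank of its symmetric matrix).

The symmetric matrix is A = [[5, 4], [4, 4]].
Row-reducing A symmetrically gives the diagonal entries 5, 4/5.
That gives 2 positive pivots.
The rank is the number of nonzero pivots: 2.

2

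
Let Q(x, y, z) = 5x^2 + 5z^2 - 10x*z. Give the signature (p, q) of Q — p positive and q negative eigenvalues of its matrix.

Write A = [[5, 0, -5], [0, 0, 0], [-5, 0, 5]].
Applying the same elementary operations to the rows and columns of A produces a congruent diagonal matrix with entries 5, 0, 0.
So there are 1 positive, 2 zero pivots.

(1, 0)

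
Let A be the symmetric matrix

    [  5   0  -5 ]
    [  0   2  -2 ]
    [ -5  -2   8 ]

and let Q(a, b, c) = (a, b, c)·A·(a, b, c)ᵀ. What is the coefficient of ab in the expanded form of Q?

0

The coefficient of ab is A[1,2] + A[2,1] = 2·0 = 0.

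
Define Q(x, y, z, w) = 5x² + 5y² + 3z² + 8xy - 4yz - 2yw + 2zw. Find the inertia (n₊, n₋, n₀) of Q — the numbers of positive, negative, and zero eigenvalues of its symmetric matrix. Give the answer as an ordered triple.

(3, 1, 0)

Write A = [[5, 4, 0, 0], [4, 5, -2, -1], [0, -2, 3, 1], [0, -1, 1, 0]].
Row-reducing A symmetrically gives the diagonal entries 5, 9/5, 7/9, -4/7.
That gives 3 positive, 1 negative pivots.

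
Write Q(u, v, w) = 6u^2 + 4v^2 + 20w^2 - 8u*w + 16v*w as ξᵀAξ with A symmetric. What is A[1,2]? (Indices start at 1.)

The coefficient of u·v in Q is 0. For a symmetric A this equals A[1,2] + A[2,1] = 2·A[1,2].
So A[1,2] = 0/2 = 0.

0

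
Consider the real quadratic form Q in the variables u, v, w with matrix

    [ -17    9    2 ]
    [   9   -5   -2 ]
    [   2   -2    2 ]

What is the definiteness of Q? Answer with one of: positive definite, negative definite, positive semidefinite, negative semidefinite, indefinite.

indefinite

Row-reducing A symmetrically gives the diagonal entries -17, -4/17, 6.
Counting signs: 1 positive, 2 negative.
Hence Q is indefinite.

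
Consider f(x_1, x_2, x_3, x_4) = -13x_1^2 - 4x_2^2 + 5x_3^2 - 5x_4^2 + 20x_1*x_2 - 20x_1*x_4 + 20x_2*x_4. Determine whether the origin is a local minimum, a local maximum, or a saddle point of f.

The Hessian at the origin is H = [[-26, 20, 0, -20], [20, -8, 0, 20], [0, 0, 10, 0], [-20, 20, 0, -10]].
Applying the same elementary operations to the rows and columns of H produces a congruent diagonal matrix with entries -26, 96/13, 10, 5/2.
Counting signs: 3 positive, 1 negative.
H is indefinite, so the origin is a saddle point.

saddle point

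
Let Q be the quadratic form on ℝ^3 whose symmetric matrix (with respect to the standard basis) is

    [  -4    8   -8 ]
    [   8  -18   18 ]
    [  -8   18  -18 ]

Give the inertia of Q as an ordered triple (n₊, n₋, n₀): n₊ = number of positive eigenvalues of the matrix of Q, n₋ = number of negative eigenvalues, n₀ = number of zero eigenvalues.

(0, 2, 1)

Row-reducing A symmetrically gives the diagonal entries -4, -2, 0.
Counting signs: 2 negative, 1 zero.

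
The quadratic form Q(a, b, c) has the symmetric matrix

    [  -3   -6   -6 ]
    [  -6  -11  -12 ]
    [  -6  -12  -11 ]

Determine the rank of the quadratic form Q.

3

Applying the same elementary operations to the rows and columns of A produces a congruent diagonal matrix with entries -3, 1, 1.
Counting signs: 2 positive, 1 negative.
The rank is the number of nonzero pivots: 3.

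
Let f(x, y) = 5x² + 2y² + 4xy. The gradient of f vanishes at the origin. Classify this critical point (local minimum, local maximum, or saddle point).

local minimum

The Hessian at the origin is H = [[10, 4], [4, 4]].
det H = 10·4 − (4)² = 24 > 0 and H[1,1] = 10 > 0, so H is positive definite.
Therefore the origin is a local minimum.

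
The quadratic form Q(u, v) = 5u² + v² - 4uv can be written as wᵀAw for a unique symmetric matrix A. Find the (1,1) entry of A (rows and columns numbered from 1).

The coefficient of u² in Q is 5, and that is exactly A[1,1].

5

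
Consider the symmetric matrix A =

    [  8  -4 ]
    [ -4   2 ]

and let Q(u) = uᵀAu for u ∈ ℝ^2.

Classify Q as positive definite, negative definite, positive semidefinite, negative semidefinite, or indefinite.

For the 2×2 matrix [[8, -4], [-4, 2]]: det = 8·2 − (-4)² = 0, trace = 10.
det = 0 so one eigenvalue is zero; the form is semidefinite with the sign of the trace.

positive semidefinite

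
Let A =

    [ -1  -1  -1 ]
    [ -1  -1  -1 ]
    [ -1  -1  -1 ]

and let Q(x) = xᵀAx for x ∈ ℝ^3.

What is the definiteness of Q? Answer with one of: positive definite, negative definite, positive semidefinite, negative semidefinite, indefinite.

Congruent diagonalization of A (simultaneous row and column reduction) yields pivots -1, 0, 0.
So there are 1 negative, 2 zero pivots.
Hence Q is negative semidefinite.

negative semidefinite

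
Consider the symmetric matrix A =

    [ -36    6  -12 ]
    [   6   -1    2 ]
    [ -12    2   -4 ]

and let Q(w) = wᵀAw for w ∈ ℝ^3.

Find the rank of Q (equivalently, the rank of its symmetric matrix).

Congruent diagonalization of A (simultaneous row and column reduction) yields pivots -36, 0, 0.
So there are 1 negative, 2 zero pivots.
The rank is the number of nonzero pivots: 1.

1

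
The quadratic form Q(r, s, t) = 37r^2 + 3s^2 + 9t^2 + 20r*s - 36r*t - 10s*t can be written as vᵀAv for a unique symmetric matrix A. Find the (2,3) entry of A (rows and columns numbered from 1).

The coefficient of s·t in Q is -10. For a symmetric A this equals A[2,3] + A[3,2] = 2·A[2,3].
So A[2,3] = -10/2 = -5.

-5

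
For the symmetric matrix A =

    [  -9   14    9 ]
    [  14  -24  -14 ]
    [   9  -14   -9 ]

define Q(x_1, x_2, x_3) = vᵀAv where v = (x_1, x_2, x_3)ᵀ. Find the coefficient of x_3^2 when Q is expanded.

-9

The coefficient of x_3^2 is the diagonal entry A[3,3] = -9.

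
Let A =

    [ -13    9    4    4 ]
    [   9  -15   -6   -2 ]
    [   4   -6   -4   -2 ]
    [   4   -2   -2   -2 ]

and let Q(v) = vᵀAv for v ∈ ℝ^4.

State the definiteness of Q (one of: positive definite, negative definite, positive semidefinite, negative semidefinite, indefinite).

negative semidefinite

Row-reducing A symmetrically gives the diagonal entries -13, -114/13, -30/19, 0.
So there are 3 negative, 1 zero pivots.
Hence Q is negative semidefinite.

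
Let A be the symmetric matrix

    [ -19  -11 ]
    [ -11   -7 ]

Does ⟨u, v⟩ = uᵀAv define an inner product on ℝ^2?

Leading principal minors: Δ_1 = -19, Δ_2 = 12.
The signs alternate starting with Δ_1 < 0, so by Sylvester's criterion Q is negative definite.
⟨·,·⟩ is an inner product exactly when A is positive definite.

no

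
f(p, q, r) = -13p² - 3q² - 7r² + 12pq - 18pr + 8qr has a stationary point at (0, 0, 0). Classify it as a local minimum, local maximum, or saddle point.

The Hessian at the origin is H = [[-26, 12, -18], [12, -6, 8], [-18, 8, -14]].
Row-reducing H symmetrically gives the diagonal entries -26, -6/13, -4/3.
Counting signs: 3 negative.
H is negative definite, so the origin is a strict local maximum.

local maximum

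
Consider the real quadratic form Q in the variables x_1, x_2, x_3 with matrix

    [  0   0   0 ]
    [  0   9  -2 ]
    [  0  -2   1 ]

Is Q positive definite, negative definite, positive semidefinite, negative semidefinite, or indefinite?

Applying the same elementary operations to the rows and columns of A produces a congruent diagonal matrix with entries 0, 9, 5/9.
Counting signs: 2 positive, 1 zero.
Hence Q is positive semidefinite.

positive semidefinite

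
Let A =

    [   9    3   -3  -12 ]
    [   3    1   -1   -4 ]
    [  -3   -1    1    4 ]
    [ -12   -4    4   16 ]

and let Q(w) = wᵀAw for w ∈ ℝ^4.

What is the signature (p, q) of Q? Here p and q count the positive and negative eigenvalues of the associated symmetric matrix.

(1, 0)

Symmetric row and column elimination reduces A to a congruent diagonal form with pivots 9, 0, 0, 0.
That gives 1 positive, 3 zero pivots.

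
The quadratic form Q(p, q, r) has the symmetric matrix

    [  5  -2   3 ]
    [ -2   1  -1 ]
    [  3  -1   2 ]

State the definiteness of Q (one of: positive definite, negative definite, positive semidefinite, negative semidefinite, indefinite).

positive semidefinite

Congruent diagonalization of A (simultaneous row and column reduction) yields pivots 5, 1/5, 0.
So there are 2 positive, 1 zero pivots.
Hence Q is positive semidefinite.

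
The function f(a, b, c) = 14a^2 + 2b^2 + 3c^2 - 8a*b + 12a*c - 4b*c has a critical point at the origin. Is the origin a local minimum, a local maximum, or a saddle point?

local minimum

The Hessian at the origin is H = [[28, -8, 12], [-8, 4, -4], [12, -4, 6]].
Congruent diagonalization of H (simultaneous row and column reduction) yields pivots 28, 12/7, 2/3.
So there are 3 positive pivots.
H is positive definite, so the origin is a strict local minimum.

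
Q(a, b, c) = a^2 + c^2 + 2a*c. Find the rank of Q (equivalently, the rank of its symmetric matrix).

1

The associated matrix is A = [[1, 0, 1], [0, 0, 0], [1, 0, 1]].
Row-reducing A symmetrically gives the diagonal entries 1, 0, 0.
So there are 1 positive, 2 zero pivots.
The rank is the number of nonzero pivots: 1.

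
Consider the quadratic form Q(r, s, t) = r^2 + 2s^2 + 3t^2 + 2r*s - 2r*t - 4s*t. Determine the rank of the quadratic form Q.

3

The associated matrix is A = [[1, 1, -1], [1, 2, -2], [-1, -2, 3]].
Congruent diagonalization of A (simultaneous row and column reduction) yields pivots 1, 1, 1.
That gives 3 positive pivots.
The rank is the number of nonzero pivots: 3.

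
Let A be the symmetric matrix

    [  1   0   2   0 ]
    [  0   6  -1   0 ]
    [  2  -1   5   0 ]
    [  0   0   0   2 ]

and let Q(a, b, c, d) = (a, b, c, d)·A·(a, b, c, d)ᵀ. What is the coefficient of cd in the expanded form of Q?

The coefficient of cd is A[3,4] + A[4,3] = 2·0 = 0.

0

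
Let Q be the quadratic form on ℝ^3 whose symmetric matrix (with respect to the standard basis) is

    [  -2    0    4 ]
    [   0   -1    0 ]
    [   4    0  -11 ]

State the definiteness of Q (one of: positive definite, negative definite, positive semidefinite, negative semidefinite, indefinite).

Congruent diagonalization of A (simultaneous row and column reduction) yields pivots -2, -1, -3.
That gives 3 negative pivots.
Hence Q is negative definite.

negative definite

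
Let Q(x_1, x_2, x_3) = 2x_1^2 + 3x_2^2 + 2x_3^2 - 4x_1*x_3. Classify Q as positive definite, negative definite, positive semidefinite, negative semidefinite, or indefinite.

Write A = [[2, 0, -2], [0, 3, 0], [-2, 0, 2]].
Congruent diagonalization of A (simultaneous row and column reduction) yields pivots 2, 3, 0.
Counting signs: 2 positive, 1 zero.
Hence Q is positive semidefinite.

positive semidefinite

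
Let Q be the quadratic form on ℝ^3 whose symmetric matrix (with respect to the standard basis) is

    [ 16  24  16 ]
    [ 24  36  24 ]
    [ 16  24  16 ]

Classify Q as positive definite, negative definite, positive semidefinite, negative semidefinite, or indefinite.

positive semidefinite

Symmetric row and column elimination reduces A to a congruent diagonal form with pivots 16, 0, 0.
Counting signs: 1 positive, 2 zero.
Hence Q is positive semidefinite.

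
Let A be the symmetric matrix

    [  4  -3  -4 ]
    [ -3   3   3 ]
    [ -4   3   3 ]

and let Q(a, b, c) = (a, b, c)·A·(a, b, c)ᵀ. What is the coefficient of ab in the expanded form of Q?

-6

The coefficient of ab is A[1,2] + A[2,1] = 2·(-3) = -6.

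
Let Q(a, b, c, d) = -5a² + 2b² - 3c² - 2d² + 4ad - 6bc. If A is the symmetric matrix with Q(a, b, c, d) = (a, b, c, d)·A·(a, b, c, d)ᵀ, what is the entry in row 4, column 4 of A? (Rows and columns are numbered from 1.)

-2

The coefficient of d² in Q is -2, and that is exactly A[4,4].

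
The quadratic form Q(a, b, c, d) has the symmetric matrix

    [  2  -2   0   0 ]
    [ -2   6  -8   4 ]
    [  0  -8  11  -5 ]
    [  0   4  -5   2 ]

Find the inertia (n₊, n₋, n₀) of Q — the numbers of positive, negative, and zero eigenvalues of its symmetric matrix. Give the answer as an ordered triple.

(2, 2, 0)

Applying the same elementary operations to the rows and columns of A produces a congruent diagonal matrix with entries 2, 4, -5, -1/5.
That gives 2 positive, 2 negative pivots.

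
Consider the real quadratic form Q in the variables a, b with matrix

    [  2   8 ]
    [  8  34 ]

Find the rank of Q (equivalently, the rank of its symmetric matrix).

Symmetric row and column elimination reduces A to a congruent diagonal form with pivots 2, 2.
That gives 2 positive pivots.
The rank is the number of nonzero pivots: 2.

2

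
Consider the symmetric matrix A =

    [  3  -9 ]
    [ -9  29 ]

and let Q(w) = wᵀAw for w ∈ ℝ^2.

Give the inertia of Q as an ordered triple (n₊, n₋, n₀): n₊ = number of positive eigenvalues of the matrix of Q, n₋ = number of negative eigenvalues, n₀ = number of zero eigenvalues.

Row-reducing A symmetrically gives the diagonal entries 3, 2.
So there are 2 positive pivots.

(2, 0, 0)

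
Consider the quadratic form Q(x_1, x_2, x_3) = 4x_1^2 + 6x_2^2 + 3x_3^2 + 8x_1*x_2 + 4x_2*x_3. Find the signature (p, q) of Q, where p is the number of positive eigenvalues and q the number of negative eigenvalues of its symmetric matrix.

(3, 0)

The symmetric matrix is A = [[4, 4, 0], [4, 6, 2], [0, 2, 3]].
An LDLᵀ factorisation of A has diagonal entries 4, 2, 1.
So there are 3 positive pivots.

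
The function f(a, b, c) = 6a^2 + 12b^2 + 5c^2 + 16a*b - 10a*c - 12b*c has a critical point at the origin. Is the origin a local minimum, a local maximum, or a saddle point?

The Hessian at the origin is H = [[12, 16, -10], [16, 24, -12], [-10, -12, 10]].
Applying the same elementary operations to the rows and columns of H produces a congruent diagonal matrix with entries 12, 8/3, 1.
So there are 3 positive pivots.
H is positive definite, so the origin is a strict local minimum.

local minimum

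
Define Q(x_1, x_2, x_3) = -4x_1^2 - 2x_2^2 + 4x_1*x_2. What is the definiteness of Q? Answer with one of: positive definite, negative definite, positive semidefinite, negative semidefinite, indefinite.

negative semidefinite

The symmetric matrix is A = [[-4, 2, 0], [2, -2, 0], [0, 0, 0]].
Row-reducing A symmetrically gives the diagonal entries -4, -1, 0.
That gives 2 negative, 1 zero pivots.
Hence Q is negative semidefinite.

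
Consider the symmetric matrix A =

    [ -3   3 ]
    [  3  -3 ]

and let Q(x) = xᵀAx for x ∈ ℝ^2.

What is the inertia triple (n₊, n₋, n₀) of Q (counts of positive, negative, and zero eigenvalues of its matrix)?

(0, 1, 1)

Applying the same elementary operations to the rows and columns of A produces a congruent diagonal matrix with entries -3, 0.
So there are 1 negative, 1 zero pivots.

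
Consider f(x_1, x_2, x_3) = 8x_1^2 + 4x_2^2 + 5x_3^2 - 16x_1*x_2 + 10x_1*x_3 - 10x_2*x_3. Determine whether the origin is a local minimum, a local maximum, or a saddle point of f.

The Hessian at the origin is H = [[16, -16, 10], [-16, 8, -10], [10, -10, 10]].
Symmetric row and column elimination reduces H to a congruent diagonal form with pivots 16, -8, 15/4.
Counting signs: 2 positive, 1 negative.
H is indefinite, so the origin is a saddle point.

saddle point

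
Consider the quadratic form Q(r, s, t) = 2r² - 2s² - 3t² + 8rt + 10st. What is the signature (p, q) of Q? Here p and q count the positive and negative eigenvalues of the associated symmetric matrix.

(2, 1)

The symmetric matrix is A = [[2, 0, 4], [0, -2, 5], [4, 5, -3]].
Applying the same elementary operations to the rows and columns of A produces a congruent diagonal matrix with entries 2, -2, 3/2.
So there are 2 positive, 1 negative pivots.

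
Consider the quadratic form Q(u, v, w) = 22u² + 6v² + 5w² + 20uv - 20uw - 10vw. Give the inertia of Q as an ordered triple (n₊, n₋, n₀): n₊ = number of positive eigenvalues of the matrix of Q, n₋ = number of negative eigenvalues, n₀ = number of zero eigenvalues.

The associated matrix is A = [[22, 10, -10], [10, 6, -5], [-10, -5, 5]].
An LDLᵀ factorisation of A has diagonal entries 22, 16/11, 5/16.
So there are 3 positive pivots.

(3, 0, 0)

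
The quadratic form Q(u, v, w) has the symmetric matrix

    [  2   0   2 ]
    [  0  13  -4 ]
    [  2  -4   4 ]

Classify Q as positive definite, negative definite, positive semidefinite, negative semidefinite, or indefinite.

positive definite

Applying the same elementary operations to the rows and columns of A produces a congruent diagonal matrix with entries 2, 13, 10/13.
Counting signs: 3 positive.
Hence Q is positive definite.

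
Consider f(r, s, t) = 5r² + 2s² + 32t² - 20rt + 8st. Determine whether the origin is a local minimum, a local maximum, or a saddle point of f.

The Hessian at the origin is H = [[10, 0, -20], [0, 4, 8], [-20, 8, 64]].
Row-reducing H symmetrically gives the diagonal entries 10, 4, 8.
So there are 3 positive pivots.
H is positive definite, so the origin is a strict local minimum.

local minimum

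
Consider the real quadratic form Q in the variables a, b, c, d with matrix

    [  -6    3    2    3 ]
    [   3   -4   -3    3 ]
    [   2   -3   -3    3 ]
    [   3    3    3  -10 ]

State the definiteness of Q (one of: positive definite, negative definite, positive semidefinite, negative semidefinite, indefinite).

negative definite

Congruent diagonalization of A (simultaneous row and column reduction) yields pivots -6, -5/2, -11/15, -2/11.
So there are 4 negative pivots.
Hence Q is negative definite.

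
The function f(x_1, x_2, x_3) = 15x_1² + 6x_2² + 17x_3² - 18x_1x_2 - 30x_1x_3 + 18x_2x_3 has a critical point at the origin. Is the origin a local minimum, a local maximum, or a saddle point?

local minimum

The Hessian at the origin is H = [[30, -18, -30], [-18, 12, 18], [-30, 18, 34]].
Symmetric row and column elimination reduces H to a congruent diagonal form with pivots 30, 6/5, 4.
Counting signs: 3 positive.
H is positive definite, so the origin is a strict local minimum.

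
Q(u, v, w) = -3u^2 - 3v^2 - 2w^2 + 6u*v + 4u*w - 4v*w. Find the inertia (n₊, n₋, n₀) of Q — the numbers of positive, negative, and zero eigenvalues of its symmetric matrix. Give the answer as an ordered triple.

(0, 2, 1)

The symmetric matrix is A = [[-3, 3, 2], [3, -3, -2], [2, -2, -2]].
Congruent diagonalization of A (simultaneous row and column reduction) yields pivots -3, 0, -2/3.
So there are 2 negative, 1 zero pivots.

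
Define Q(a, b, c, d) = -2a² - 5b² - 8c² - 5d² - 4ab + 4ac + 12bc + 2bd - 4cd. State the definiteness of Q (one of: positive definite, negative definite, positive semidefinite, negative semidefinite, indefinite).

The symmetric matrix of Q is A = [[-2, -2, 2, 0], [-2, -5, 6, 1], [2, 6, -8, -2], [0, 1, -2, -5]].
Leading principal minors: Δ_1 = -2, Δ_2 = 6, Δ_3 = -4, Δ_4 = 16.
The signs alternate starting with Δ_1 < 0, so by Sylvester's criterion Q is negative definite.

negative definite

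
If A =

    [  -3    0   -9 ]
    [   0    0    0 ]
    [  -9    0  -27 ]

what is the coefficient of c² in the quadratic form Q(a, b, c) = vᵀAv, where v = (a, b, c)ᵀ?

The coefficient of c² is the diagonal entry A[3,3] = -27.

-27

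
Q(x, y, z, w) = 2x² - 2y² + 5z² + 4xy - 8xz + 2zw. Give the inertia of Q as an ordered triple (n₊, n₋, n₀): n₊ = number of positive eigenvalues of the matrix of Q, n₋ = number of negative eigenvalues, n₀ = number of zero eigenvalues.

(2, 2, 0)

The symmetric matrix is A = [[2, 2, -4, 0], [2, -2, 0, 0], [-4, 0, 5, 1], [0, 0, 1, 0]].
Congruent diagonalization of A (simultaneous row and column reduction) yields pivots 2, -4, 1, -1.
Counting signs: 2 positive, 2 negative.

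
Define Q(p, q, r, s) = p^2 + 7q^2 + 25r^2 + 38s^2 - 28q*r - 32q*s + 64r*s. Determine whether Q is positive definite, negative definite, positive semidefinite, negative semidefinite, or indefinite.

The associated matrix is A = [[1, 0, 0, 0], [0, 7, -14, -16], [0, -14, 25, 32], [0, -16, 32, 38]].
Congruent diagonalization of A (simultaneous row and column reduction) yields pivots 1, 7, -3, 10/7.
That gives 3 positive, 1 negative pivots.
Hence Q is indefinite.

indefinite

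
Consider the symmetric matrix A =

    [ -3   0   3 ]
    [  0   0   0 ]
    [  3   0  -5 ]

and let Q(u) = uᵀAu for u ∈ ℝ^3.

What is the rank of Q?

2

Congruent diagonalization of A (simultaneous row and column reduction) yields pivots -3, 0, -2.
Counting signs: 2 negative, 1 zero.
The rank is the number of nonzero pivots: 2.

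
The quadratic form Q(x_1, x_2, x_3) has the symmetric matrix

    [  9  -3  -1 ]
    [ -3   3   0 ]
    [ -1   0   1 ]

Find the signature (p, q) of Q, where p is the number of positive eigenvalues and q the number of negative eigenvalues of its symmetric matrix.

(3, 0)

An LDLᵀ factorisation of A has diagonal entries 9, 2, 5/6.
Counting signs: 3 positive.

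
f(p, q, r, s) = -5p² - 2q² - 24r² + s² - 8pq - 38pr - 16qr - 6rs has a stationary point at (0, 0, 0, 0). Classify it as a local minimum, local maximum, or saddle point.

The Hessian at the origin is H = [[-10, -8, -38, 0], [-8, -4, -16, 0], [-38, -16, -48, -6], [0, 0, -6, 2]].
Symmetric row and column elimination reduces H to a congruent diagonal form with pivots -10, 12/5, 10, -8/5.
Counting signs: 2 positive, 2 negative.
H is indefinite, so the origin is a saddle point.

saddle point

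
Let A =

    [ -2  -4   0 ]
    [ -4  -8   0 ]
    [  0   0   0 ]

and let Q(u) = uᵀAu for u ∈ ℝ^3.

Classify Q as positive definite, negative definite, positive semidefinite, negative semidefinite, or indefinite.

Symmetric row and column elimination reduces A to a congruent diagonal form with pivots -2, 0, 0.
Counting signs: 1 negative, 2 zero.
Hence Q is negative semidefinite.

negative semidefinite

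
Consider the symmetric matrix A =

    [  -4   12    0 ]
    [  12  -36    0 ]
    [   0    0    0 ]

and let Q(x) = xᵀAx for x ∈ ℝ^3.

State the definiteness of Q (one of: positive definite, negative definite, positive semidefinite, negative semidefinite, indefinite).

negative semidefinite

Row-reducing A symmetrically gives the diagonal entries -4, 0, 0.
That gives 1 negative, 2 zero pivots.
Hence Q is negative semidefinite.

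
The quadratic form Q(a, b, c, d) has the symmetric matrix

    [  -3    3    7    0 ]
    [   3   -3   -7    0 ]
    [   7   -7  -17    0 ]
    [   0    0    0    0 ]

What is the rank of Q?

2

Row-reducing A symmetrically gives the diagonal entries -3, 0, -2/3, 0.
So there are 2 negative, 2 zero pivots.
The rank is the number of nonzero pivots: 2.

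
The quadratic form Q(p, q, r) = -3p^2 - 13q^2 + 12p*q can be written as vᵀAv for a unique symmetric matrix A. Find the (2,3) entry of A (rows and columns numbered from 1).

0

The coefficient of q·r in Q is 0. For a symmetric A this equals A[2,3] + A[3,2] = 2·A[2,3].
So A[2,3] = 0/2 = 0.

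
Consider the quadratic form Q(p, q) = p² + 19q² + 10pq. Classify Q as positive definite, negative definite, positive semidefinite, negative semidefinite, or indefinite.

The symmetric matrix of Q is [[1, 5], [5, 19]].
For the 2×2 matrix [[1, 5], [5, 19]]: det = 1·19 − (5)² = -6, trace = 20.
det < 0 so the eigenvalues have opposite signs; the form is indefinite.

indefinite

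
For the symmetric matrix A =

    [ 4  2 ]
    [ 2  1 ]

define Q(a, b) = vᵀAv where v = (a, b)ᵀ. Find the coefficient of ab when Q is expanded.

The coefficient of ab is A[1,2] + A[2,1] = 2·2 = 4.

4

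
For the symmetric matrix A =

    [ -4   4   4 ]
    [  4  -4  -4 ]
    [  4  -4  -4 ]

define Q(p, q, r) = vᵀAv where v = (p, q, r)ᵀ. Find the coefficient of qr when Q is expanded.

The coefficient of qr is A[2,3] + A[3,2] = 2·(-4) = -8.

-8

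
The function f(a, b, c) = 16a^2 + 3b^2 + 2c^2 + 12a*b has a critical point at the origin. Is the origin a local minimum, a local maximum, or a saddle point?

The Hessian at the origin is H = [[32, 12, 0], [12, 6, 0], [0, 0, 4]].
Applying the same elementary operations to the rows and columns of H produces a congruent diagonal matrix with entries 32, 3/2, 4.
Counting signs: 3 positive.
H is positive definite, so the origin is a strict local minimum.

local minimum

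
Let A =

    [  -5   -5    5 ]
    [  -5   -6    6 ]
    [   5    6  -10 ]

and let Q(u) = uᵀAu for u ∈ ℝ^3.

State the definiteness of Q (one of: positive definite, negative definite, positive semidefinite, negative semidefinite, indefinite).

Leading principal minors: Δ_1 = -5, Δ_2 = 5, Δ_3 = -20.
The signs alternate starting with Δ_1 < 0, so by Sylvester's criterion Q is negative definite.

negative definite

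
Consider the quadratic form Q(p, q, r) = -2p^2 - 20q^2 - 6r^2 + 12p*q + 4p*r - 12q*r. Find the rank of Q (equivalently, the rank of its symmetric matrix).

3

Write A = [[-2, 6, 2], [6, -20, -6], [2, -6, -6]].
An LDLᵀ factorisation of A has diagonal entries -2, -2, -4.
So there are 3 negative pivots.
The rank is the number of nonzero pivots: 3.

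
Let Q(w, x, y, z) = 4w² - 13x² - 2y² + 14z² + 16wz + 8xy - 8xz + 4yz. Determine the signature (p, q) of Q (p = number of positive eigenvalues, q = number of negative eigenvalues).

The symmetric matrix is A = [[4, 0, 0, 8], [0, -13, 4, -4], [0, 4, -2, 2], [8, -4, 2, 14]].
Applying the same elementary operations to the rows and columns of A produces a congruent diagonal matrix with entries 4, -13, -10/13, 0.
Counting signs: 1 positive, 2 negative, 1 zero.

(1, 2)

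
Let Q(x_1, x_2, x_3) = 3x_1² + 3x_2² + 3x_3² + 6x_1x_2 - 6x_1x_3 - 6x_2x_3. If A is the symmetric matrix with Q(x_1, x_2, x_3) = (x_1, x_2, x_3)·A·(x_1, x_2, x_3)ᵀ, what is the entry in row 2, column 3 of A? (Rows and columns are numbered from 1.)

-3

The coefficient of x_2·x_3 in Q is -6. For a symmetric A this equals A[2,3] + A[3,2] = 2·A[2,3].
So A[2,3] = -6/2 = -3.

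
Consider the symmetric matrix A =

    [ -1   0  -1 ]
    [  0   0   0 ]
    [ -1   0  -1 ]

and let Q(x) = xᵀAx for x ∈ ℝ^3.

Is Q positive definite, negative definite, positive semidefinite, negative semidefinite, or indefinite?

Congruent diagonalization of A (simultaneous row and column reduction) yields pivots -1, 0, 0.
Counting signs: 1 negative, 2 zero.
Hence Q is negative semidefinite.

negative semidefinite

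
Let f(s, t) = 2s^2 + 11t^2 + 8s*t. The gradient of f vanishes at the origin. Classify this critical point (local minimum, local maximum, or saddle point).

local minimum

The Hessian at the origin is H = [[4, 8], [8, 22]].
det H = 4·22 − (8)² = 24 > 0 and H[1,1] = 4 > 0, so H is positive definite.
Therefore the origin is a local minimum.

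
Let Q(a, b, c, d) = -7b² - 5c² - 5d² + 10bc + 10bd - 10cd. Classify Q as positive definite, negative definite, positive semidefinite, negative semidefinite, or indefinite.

The associated matrix is A = [[0, 0, 0, 0], [0, -7, 5, 5], [0, 5, -5, -5], [0, 5, -5, -5]].
Symmetric row and column elimination reduces A to a congruent diagonal form with pivots 0, -7, -10/7, 0.
So there are 2 negative, 2 zero pivots.
Hence Q is negative semidefinite.

negative semidefinite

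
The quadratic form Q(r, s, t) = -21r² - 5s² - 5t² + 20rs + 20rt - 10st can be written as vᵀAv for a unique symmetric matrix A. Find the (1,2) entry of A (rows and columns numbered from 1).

10

The coefficient of r·s in Q is 20. For a symmetric A this equals A[1,2] + A[2,1] = 2·A[1,2].
So A[1,2] = 20/2 = 10.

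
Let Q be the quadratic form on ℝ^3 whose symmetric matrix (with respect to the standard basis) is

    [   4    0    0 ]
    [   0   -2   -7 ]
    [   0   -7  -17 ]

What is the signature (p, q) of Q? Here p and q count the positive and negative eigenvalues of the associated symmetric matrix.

(2, 1)

Congruent diagonalization of A (simultaneous row and column reduction) yields pivots 4, -2, 15/2.
That gives 2 positive, 1 negative pivots.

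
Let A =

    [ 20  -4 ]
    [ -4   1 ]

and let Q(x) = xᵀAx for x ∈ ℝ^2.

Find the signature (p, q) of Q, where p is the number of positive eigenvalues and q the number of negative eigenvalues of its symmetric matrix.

An LDLᵀ factorisation of A has diagonal entries 20, 1/5.
So there are 2 positive pivots.

(2, 0)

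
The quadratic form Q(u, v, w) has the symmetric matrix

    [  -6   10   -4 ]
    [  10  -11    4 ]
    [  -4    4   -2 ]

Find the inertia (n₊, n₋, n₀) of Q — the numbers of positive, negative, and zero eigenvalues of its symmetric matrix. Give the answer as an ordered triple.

(1, 2, 0)

Congruent diagonalization of A (simultaneous row and column reduction) yields pivots -6, 17/3, -10/17.
That gives 1 positive, 2 negative pivots.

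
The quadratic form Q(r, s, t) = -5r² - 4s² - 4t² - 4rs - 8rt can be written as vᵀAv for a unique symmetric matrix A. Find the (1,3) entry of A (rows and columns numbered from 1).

The coefficient of r·t in Q is -8. For a symmetric A this equals A[1,3] + A[3,1] = 2·A[1,3].
So A[1,3] = -8/2 = -4.

-4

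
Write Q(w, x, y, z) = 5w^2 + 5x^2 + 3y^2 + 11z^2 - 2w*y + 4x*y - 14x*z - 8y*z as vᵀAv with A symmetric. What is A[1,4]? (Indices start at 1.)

The coefficient of w·z in Q is 0. For a symmetric A this equals A[1,4] + A[4,1] = 2·A[1,4].
So A[1,4] = 0/2 = 0.

0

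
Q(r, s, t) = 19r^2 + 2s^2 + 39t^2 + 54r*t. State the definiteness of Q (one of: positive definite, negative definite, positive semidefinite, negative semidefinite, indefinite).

positive definite

Write A = [[19, 0, 27], [0, 2, 0], [27, 0, 39]].
Congruent diagonalization of A (simultaneous row and column reduction) yields pivots 19, 2, 12/19.
Counting signs: 3 positive.
Hence Q is positive definite.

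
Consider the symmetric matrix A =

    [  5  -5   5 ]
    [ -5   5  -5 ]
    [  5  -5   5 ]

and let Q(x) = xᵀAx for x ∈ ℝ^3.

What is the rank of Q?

Row-reducing A symmetrically gives the diagonal entries 5, 0, 0.
Counting signs: 1 positive, 2 zero.
The rank is the number of nonzero pivots: 1.

1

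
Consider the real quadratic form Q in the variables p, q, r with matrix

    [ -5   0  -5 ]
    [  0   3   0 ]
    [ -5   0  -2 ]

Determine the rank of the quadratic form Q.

3

Row-reducing A symmetrically gives the diagonal entries -5, 3, 3.
Counting signs: 2 positive, 1 negative.
The rank is the number of nonzero pivots: 3.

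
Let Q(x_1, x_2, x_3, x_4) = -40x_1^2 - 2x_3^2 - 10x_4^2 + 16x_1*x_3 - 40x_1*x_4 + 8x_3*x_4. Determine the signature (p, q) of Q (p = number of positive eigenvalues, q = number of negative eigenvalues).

(0, 2)

The associated matrix is A = [[-40, 0, 8, -20], [0, 0, 0, 0], [8, 0, -2, 4], [-20, 0, 4, -10]].
Symmetric row and column elimination reduces A to a congruent diagonal form with pivots -40, 0, -2/5, 0.
Counting signs: 2 negative, 2 zero.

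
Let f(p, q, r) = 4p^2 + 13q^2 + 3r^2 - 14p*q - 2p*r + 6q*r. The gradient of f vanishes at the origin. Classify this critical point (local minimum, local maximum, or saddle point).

The Hessian at the origin is H = [[8, -14, -2], [-14, 26, 6], [-2, 6, 6]].
Row-reducing H symmetrically gives the diagonal entries 8, 3/2, 4/3.
Counting signs: 3 positive.
H is positive definite, so the origin is a strict local minimum.

local minimum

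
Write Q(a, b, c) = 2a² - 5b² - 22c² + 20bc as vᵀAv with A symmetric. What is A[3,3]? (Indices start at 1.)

-22

The coefficient of c² in Q is -22, and that is exactly A[3,3].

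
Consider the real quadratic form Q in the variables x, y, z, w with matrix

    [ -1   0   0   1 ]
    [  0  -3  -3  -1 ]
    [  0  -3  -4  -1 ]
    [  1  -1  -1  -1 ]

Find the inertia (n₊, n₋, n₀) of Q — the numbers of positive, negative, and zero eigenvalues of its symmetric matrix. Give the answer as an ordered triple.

(1, 3, 0)

Applying the same elementary operations to the rows and columns of A produces a congruent diagonal matrix with entries -1, -3, -1, 1/3.
So there are 1 positive, 3 negative pivots.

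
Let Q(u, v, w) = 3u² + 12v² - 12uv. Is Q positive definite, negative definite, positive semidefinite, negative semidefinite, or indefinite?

positive semidefinite

The associated matrix is A = [[3, -6, 0], [-6, 12, 0], [0, 0, 0]].
Row-reducing A symmetrically gives the diagonal entries 3, 0, 0.
That gives 1 positive, 2 zero pivots.
Hence Q is positive semidefinite.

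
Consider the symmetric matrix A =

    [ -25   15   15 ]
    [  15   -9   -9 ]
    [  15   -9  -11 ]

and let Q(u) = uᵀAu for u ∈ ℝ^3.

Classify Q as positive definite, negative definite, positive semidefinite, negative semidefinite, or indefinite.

Row-reducing A symmetrically gives the diagonal entries -25, 0, -2.
That gives 2 negative, 1 zero pivots.
Hence Q is negative semidefinite.

negative semidefinite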